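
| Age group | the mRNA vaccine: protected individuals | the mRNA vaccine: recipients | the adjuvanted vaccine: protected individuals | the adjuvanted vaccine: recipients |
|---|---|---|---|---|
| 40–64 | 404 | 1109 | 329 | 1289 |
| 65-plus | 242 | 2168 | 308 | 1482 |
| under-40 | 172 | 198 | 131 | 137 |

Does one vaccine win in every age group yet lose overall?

40–64: the mRNA vaccine 404/1109 = 36.4%, the adjuvanted vaccine 329/1289 = 25.5% → the mRNA vaccine
65-plus: the mRNA vaccine 242/2168 = 11.2%, the adjuvanted vaccine 308/1482 = 20.8% → the adjuvanted vaccine
Under-40: the mRNA vaccine 172/198 = 86.9%, the adjuvanted vaccine 131/137 = 95.6% → the adjuvanted vaccine
Overall: the mRNA vaccine 818/3475 = 23.5%, the adjuvanted vaccine 768/2908 = 26.4% → the adjuvanted vaccine
Neither sweeps: the mRNA vaccine wins 1 of 3 groups, the adjuvanted vaccine wins 2. The adjuvanted vaccine wins overall but not every group — no Simpson reversal.

No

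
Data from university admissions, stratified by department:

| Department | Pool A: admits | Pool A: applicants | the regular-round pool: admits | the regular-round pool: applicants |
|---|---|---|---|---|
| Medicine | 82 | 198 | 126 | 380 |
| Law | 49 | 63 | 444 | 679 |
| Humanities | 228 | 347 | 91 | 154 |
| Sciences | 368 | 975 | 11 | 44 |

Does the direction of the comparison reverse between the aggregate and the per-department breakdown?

Medicine: Pool A 82/198 = 41.4%, the regular-round pool 126/380 = 33.2% → Pool A
Law: Pool A 49/63 = 77.8%, the regular-round pool 444/679 = 65.4% → Pool A
Humanities: Pool A 228/347 = 65.7%, the regular-round pool 91/154 = 59.1% → Pool A
Sciences: Pool A 368/975 = 37.7%, the regular-round pool 11/44 = 25.0% → Pool A
Overall: Pool A 727/1583 = 45.9%, the regular-round pool 672/1257 = 53.5% → the regular-round pool
Pool A wins each department group but the regular-round pool wins overall — the comparison reverses. Pool A's applicants skew toward Sciences, which has a lower base rate.

Yes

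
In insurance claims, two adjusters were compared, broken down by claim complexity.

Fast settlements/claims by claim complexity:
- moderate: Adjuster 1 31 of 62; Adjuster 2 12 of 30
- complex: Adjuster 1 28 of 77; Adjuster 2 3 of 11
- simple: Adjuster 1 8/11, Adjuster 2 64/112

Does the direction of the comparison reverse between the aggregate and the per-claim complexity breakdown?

Yes

Moderate: Adjuster 1 31/62 = 50.0%, Adjuster 2 12/30 = 40.0% → Adjuster 1
Complex: Adjuster 1 28/77 = 36.4%, Adjuster 2 3/11 = 27.3% → Adjuster 1
Simple: Adjuster 1 8/11 = 72.7%, Adjuster 2 64/112 = 57.1% → Adjuster 1
Overall: Adjuster 1 67/150 = 44.7%, Adjuster 2 79/153 = 51.6% → Adjuster 2
Adjuster 1 wins each claim group but Adjuster 2 wins overall — the comparison reverses. Adjuster 1's claims skew toward complex, which has a lower base rate.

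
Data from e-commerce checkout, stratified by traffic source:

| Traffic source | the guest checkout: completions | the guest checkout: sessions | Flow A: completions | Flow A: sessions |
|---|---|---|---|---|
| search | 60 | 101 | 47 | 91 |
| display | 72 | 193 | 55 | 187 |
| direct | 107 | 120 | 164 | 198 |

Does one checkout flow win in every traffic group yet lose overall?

Search: the guest checkout 60/101 = 59.4%, Flow A 47/91 = 51.6% → the guest checkout
Display: the guest checkout 72/193 = 37.3%, Flow A 55/187 = 29.4% → the guest checkout
Direct: the guest checkout 107/120 = 89.2%, Flow A 164/198 = 82.8% → the guest checkout
Overall: the guest checkout 239/414 = 57.7%, Flow A 266/476 = 55.9% → the guest checkout
The guest checkout wins overall and in every traffic group — no reversal.

No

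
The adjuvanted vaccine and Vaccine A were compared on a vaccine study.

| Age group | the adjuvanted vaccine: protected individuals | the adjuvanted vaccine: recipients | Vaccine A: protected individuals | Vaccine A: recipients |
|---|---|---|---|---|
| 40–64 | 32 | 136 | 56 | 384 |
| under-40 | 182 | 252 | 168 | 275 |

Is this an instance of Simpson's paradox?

40–64: the adjuvanted vaccine 32/136 = 23.5%, Vaccine A 56/384 = 14.6% → the adjuvanted vaccine
Under-40: the adjuvanted vaccine 182/252 = 72.2%, Vaccine A 168/275 = 61.1% → the adjuvanted vaccine
Overall: the adjuvanted vaccine 214/388 = 55.2%, Vaccine A 224/659 = 34.0% → the adjuvanted vaccine
The adjuvanted vaccine wins overall and in every age group — no reversal.

No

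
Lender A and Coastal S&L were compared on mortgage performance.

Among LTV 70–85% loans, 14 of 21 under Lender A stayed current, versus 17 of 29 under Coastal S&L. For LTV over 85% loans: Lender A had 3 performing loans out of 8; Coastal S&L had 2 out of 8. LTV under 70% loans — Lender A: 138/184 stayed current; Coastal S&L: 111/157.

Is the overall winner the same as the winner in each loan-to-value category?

LTV 70–85%: Lender A 14/21 = 66.7%, Coastal S&L 17/29 = 58.6% → Lender A
LTV over 85%: Lender A 3/8 = 37.5%, Coastal S&L 2/8 = 25.0% → Lender A
LTV under 70%: Lender A 138/184 = 75.0%, Coastal S&L 111/157 = 70.7% → Lender A
Overall: Lender A 155/213 = 72.8%, Coastal S&L 130/194 = 67.0% → Lender A
Lender A wins overall and in every loan-to-value group — no reversal.

Yes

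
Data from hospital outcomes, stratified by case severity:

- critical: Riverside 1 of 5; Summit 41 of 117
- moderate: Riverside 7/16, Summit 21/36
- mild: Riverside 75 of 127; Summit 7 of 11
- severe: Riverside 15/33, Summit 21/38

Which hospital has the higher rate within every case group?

Critical: Riverside 1/5 = 20.0%, Summit 41/117 = 35.0% → Summit
Moderate: Riverside 7/16 = 43.8%, Summit 21/36 = 58.3% → Summit
Mild: Riverside 75/127 = 59.1%, Summit 7/11 = 63.6% → Summit
Severe: Riverside 15/33 = 45.5%, Summit 21/38 = 55.3% → Summit
Summit has the higher rate in all 4 groups.

Summit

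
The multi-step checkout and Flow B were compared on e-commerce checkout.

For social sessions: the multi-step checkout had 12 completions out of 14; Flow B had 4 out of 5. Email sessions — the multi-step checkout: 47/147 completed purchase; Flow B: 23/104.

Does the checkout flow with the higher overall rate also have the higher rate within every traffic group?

Social: the multi-step checkout 12/14 = 85.7%, Flow B 4/5 = 80.0% → the multi-step checkout
Email: the multi-step checkout 47/147 = 32.0%, Flow B 23/104 = 22.1% → the multi-step checkout
Overall: the multi-step checkout 59/161 = 36.6%, Flow B 27/109 = 24.8% → the multi-step checkout
The multi-step checkout wins overall and in every traffic group — no reversal.

Yes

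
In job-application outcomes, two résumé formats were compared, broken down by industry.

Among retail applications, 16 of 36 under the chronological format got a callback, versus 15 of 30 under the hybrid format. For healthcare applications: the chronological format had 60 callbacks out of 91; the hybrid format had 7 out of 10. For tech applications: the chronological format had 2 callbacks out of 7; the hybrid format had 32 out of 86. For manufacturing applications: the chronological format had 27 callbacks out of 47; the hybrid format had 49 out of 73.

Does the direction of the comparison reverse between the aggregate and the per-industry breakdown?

Retail: the chronological format 16/36 = 44.4%, the hybrid format 15/30 = 50.0% → the hybrid format
Healthcare: the chronological format 60/91 = 65.9%, the hybrid format 7/10 = 70.0% → the hybrid format
Tech: the chronological format 2/7 = 28.6%, the hybrid format 32/86 = 37.2% → the hybrid format
Manufacturing: the chronological format 27/47 = 57.4%, the hybrid format 49/73 = 67.1% → the hybrid format
Overall: the chronological format 105/181 = 58.0%, the hybrid format 103/199 = 51.8% → the chronological format
The hybrid format wins each industry group but the chronological format wins overall — the comparison reverses. The hybrid format's applications skew toward tech, which has a lower base rate.

Yes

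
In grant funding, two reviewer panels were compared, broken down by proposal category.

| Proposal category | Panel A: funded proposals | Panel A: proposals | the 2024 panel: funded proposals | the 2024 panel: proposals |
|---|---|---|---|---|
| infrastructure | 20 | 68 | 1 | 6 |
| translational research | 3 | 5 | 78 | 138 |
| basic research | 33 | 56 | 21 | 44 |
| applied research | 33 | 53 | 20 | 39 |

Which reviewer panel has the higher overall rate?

Infrastructure: Panel A 20/68 = 29.4%, the 2024 panel 1/6 = 16.7% → Panel A
Translational research: Panel A 3/5 = 60.0%, the 2024 panel 78/138 = 56.5% → Panel A
Basic research: Panel A 33/56 = 58.9%, the 2024 panel 21/44 = 47.7% → Panel A
Applied research: Panel A 33/53 = 62.3%, the 2024 panel 20/39 = 51.3% → Panel A
Overall: Panel A 89/182 = 48.9%, the 2024 panel 120/227 = 52.9% → the 2024 panel
(Panel A wins every proposal group but the 2024 panel wins overall — Panel A's proposals skew toward the low-rate infrastructure group.)

the 2024 panel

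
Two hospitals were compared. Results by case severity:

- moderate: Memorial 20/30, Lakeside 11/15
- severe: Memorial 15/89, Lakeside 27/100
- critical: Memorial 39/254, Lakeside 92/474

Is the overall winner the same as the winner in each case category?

Yes

Moderate: Memorial 20/30 = 66.7%, Lakeside 11/15 = 73.3% → Lakeside
Severe: Memorial 15/89 = 16.9%, Lakeside 27/100 = 27.0% → Lakeside
Critical: Memorial 39/254 = 15.4%, Lakeside 92/474 = 19.4% → Lakeside
Overall: Memorial 74/373 = 19.8%, Lakeside 130/589 = 22.1% → Lakeside
Lakeside wins overall and in every case group — no reversal.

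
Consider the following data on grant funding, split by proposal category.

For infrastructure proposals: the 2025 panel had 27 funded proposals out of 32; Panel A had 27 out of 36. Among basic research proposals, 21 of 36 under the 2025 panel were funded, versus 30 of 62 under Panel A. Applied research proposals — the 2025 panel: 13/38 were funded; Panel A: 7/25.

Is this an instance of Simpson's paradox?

Infrastructure: the 2025 panel 27/32 = 84.4%, Panel A 27/36 = 75.0% → the 2025 panel
Basic research: the 2025 panel 21/36 = 58.3%, Panel A 30/62 = 48.4% → the 2025 panel
Applied research: the 2025 panel 13/38 = 34.2%, Panel A 7/25 = 28.0% → the 2025 panel
Overall: the 2025 panel 61/106 = 57.5%, Panel A 64/123 = 52.0% → the 2025 panel
The 2025 panel wins overall and in every proposal group — no reversal.

No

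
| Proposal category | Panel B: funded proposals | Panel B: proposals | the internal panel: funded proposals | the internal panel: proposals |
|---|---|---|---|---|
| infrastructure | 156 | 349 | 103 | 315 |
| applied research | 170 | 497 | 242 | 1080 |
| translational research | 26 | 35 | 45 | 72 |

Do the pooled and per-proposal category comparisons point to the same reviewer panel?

Infrastructure: Panel B 156/349 = 44.7%, the internal panel 103/315 = 32.7% → Panel B
Applied research: Panel B 170/497 = 34.2%, the internal panel 242/1080 = 22.4% → Panel B
Translational research: Panel B 26/35 = 74.3%, the internal panel 45/72 = 62.5% → Panel B
Overall: Panel B 352/881 = 40.0%, the internal panel 390/1467 = 26.6% → Panel B
Panel B wins overall and in every proposal group — no reversal.

Yes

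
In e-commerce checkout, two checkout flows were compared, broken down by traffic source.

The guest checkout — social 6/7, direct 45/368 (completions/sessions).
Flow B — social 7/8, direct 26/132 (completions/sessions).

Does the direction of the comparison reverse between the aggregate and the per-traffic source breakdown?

No

Social: the guest checkout 6/7 = 85.7%, Flow B 7/8 = 87.5% → Flow B
Direct: the guest checkout 45/368 = 12.2%, Flow B 26/132 = 19.7% → Flow B
Overall: the guest checkout 51/375 = 13.6%, Flow B 33/140 = 23.6% → Flow B
Flow B wins overall and in every traffic group — no reversal.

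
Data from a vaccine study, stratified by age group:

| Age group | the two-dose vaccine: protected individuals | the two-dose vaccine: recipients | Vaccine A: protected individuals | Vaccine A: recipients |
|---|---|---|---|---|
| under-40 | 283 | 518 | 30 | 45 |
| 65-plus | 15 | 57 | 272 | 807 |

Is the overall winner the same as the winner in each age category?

No

Under-40: the two-dose vaccine 283/518 = 54.6%, Vaccine A 30/45 = 66.7% → Vaccine A
65-plus: the two-dose vaccine 15/57 = 26.3%, Vaccine A 272/807 = 33.7% → Vaccine A
Overall: the two-dose vaccine 298/575 = 51.8%, Vaccine A 302/852 = 35.4% → the two-dose vaccine
Vaccine A wins each age group but the two-dose vaccine wins overall — the comparison reverses. Vaccine A's recipients skew toward 65-plus, which has a lower base rate.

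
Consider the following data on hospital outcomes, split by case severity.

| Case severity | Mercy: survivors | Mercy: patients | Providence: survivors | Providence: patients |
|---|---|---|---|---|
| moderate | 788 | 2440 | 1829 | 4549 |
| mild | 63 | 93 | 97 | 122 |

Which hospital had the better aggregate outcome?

Providence

Moderate: Mercy 788/2440 = 32.3%, Providence 1829/4549 = 40.2% → Providence
Mild: Mercy 63/93 = 67.7%, Providence 97/122 = 79.5% → Providence
Overall: Mercy 851/2533 = 33.6%, Providence 1926/4671 = 41.2% → Providence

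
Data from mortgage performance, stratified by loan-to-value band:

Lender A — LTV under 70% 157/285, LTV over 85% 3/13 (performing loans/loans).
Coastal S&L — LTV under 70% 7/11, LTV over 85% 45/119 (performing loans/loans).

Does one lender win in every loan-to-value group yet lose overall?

LTV under 70%: Lender A 157/285 = 55.1%, Coastal S&L 7/11 = 63.6% → Coastal S&L
LTV over 85%: Lender A 3/13 = 23.1%, Coastal S&L 45/119 = 37.8% → Coastal S&L
Overall: Lender A 160/298 = 53.7%, Coastal S&L 52/130 = 40.0% → Lender A
Coastal S&L wins each loan-to-value group but Lender A wins overall — the comparison reverses. Coastal S&L's loans skew toward LTV over 85%, which has a lower base rate.

Yes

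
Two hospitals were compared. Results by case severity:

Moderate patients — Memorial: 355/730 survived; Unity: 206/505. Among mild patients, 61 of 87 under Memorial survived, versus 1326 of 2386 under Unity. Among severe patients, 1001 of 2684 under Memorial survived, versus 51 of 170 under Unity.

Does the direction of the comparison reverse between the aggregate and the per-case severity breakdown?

Moderate: Memorial 355/730 = 48.6%, Unity 206/505 = 40.8% → Memorial
Mild: Memorial 61/87 = 70.1%, Unity 1326/2386 = 55.6% → Memorial
Severe: Memorial 1001/2684 = 37.3%, Unity 51/170 = 30.0% → Memorial
Overall: Memorial 1417/3501 = 40.5%, Unity 1583/3061 = 51.7% → Unity
Memorial wins each case group but Unity wins overall — the comparison reverses. Memorial's patients skew toward severe, which has a lower base rate.

Yes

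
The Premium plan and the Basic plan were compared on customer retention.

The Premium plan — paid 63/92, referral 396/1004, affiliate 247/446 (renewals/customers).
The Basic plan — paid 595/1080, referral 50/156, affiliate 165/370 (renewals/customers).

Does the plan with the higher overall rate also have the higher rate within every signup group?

No

Paid: the Premium plan 63/92 = 68.5%, the Basic plan 595/1080 = 55.1% → the Premium plan
Referral: the Premium plan 396/1004 = 39.4%, the Basic plan 50/156 = 32.1% → the Premium plan
Affiliate: the Premium plan 247/446 = 55.4%, the Basic plan 165/370 = 44.6% → the Premium plan
Overall: the Premium plan 706/1542 = 45.8%, the Basic plan 810/1606 = 50.4% → the Basic plan
The Premium plan wins each signup group but the Basic plan wins overall — the comparison reverses. The Premium plan's customers skew toward referral, which has a lower base rate.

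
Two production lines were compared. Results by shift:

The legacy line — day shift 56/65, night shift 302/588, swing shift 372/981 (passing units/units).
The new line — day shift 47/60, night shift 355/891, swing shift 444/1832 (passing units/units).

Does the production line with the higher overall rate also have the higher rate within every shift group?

Yes

Day shift: the legacy line 56/65 = 86.2%, the new line 47/60 = 78.3% → the legacy line
Night shift: the legacy line 302/588 = 51.4%, the new line 355/891 = 39.8% → the legacy line
Swing shift: the legacy line 372/981 = 37.9%, the new line 444/1832 = 24.2% → the legacy line
Overall: the legacy line 730/1634 = 44.7%, the new line 846/2783 = 30.4% → the legacy line
The legacy line wins overall and in every shift group — no reversal.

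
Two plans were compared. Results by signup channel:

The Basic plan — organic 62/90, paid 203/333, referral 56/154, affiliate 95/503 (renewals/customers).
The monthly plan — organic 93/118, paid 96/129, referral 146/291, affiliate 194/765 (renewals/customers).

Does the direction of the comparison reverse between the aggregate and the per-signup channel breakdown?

Organic: the Basic plan 62/90 = 68.9%, the monthly plan 93/118 = 78.8% → the monthly plan
Paid: the Basic plan 203/333 = 61.0%, the monthly plan 96/129 = 74.4% → the monthly plan
Referral: the Basic plan 56/154 = 36.4%, the monthly plan 146/291 = 50.2% → the monthly plan
Affiliate: the Basic plan 95/503 = 18.9%, the monthly plan 194/765 = 25.4% → the monthly plan
Overall: the Basic plan 416/1080 = 38.5%, the monthly plan 529/1303 = 40.6% → the monthly plan
The monthly plan wins overall and in every signup group — no reversal.

No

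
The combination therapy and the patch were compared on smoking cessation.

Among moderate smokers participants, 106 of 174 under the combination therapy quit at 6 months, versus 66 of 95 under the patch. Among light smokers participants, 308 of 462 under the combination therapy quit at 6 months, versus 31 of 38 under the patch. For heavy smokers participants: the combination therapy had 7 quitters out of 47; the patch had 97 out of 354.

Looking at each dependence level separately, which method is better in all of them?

Moderate smokers: the combination therapy 106/174 = 60.9%, the patch 66/95 = 69.5% → the patch
Light smokers: the combination therapy 308/462 = 66.7%, the patch 31/38 = 81.6% → the patch
Heavy smokers: the combination therapy 7/47 = 14.9%, the patch 97/354 = 27.4% → the patch
The patch has the higher rate in all 3 groups.

the patch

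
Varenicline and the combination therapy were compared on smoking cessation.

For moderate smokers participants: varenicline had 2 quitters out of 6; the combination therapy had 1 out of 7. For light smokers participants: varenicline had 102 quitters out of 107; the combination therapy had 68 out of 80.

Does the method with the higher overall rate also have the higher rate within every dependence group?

Yes

Moderate smokers: varenicline 2/6 = 33.3%, the combination therapy 1/7 = 14.3% → varenicline
Light smokers: varenicline 102/107 = 95.3%, the combination therapy 68/80 = 85.0% → varenicline
Overall: varenicline 104/113 = 92.0%, the combination therapy 69/87 = 79.3% → varenicline
Varenicline wins overall and in every dependence group — no reversal.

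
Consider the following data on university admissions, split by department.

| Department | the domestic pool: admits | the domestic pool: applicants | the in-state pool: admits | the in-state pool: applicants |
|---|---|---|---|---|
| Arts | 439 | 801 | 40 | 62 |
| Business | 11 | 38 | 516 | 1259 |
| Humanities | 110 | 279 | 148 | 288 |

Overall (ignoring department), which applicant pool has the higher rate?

Arts: the domestic pool 439/801 = 54.8%, the in-state pool 40/62 = 64.5% → the in-state pool
Business: the domestic pool 11/38 = 28.9%, the in-state pool 516/1259 = 41.0% → the in-state pool
Humanities: the domestic pool 110/279 = 39.4%, the in-state pool 148/288 = 51.4% → the in-state pool
Overall: the domestic pool 560/1118 = 50.1%, the in-state pool 704/1609 = 43.8% → the domestic pool
(The in-state pool wins every department group but the domestic pool wins overall — the in-state pool's applicants skew toward the low-rate Business group.)

the domestic pool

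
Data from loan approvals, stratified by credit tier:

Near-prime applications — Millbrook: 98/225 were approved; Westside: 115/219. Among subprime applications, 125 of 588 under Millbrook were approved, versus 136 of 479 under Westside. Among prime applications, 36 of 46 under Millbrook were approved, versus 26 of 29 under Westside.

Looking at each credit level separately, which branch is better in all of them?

Westside

Near-prime: Millbrook 98/225 = 43.6%, Westside 115/219 = 52.5% → Westside
Subprime: Millbrook 125/588 = 21.3%, Westside 136/479 = 28.4% → Westside
Prime: Millbrook 36/46 = 78.3%, Westside 26/29 = 89.7% → Westside
Westside has the higher rate in all 3 groups.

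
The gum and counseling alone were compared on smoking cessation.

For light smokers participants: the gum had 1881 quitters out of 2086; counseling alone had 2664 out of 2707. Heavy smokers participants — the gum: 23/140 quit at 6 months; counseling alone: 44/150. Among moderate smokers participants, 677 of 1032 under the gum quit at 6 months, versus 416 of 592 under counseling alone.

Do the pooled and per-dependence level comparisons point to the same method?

Light smokers: the gum 1881/2086 = 90.2%, counseling alone 2664/2707 = 98.4% → counseling alone
Heavy smokers: the gum 23/140 = 16.4%, counseling alone 44/150 = 29.3% → counseling alone
Moderate smokers: the gum 677/1032 = 65.6%, counseling alone 416/592 = 70.3% → counseling alone
Overall: the gum 2581/3258 = 79.2%, counseling alone 3124/3449 = 90.6% → counseling alone
Counseling alone wins overall and in every dependence group — no reversal.

Yes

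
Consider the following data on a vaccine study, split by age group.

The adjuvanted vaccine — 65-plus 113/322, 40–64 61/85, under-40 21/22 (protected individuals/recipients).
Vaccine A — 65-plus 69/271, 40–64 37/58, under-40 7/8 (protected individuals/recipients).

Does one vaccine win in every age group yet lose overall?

65-plus: the adjuvanted vaccine 113/322 = 35.1%, Vaccine A 69/271 = 25.5% → the adjuvanted vaccine
40–64: the adjuvanted vaccine 61/85 = 71.8%, Vaccine A 37/58 = 63.8% → the adjuvanted vaccine
Under-40: the adjuvanted vaccine 21/22 = 95.5%, Vaccine A 7/8 = 87.5% → the adjuvanted vaccine
Overall: the adjuvanted vaccine 195/429 = 45.5%, Vaccine A 113/337 = 33.5% → the adjuvanted vaccine
The adjuvanted vaccine wins overall and in every age group — no reversal.

No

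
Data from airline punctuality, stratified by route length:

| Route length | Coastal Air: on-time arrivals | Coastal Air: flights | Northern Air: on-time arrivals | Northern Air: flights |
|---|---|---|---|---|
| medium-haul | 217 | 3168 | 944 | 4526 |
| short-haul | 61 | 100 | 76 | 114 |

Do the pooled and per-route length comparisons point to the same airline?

Medium-haul: Coastal Air 217/3168 = 6.8%, Northern Air 944/4526 = 20.9% → Northern Air
Short-haul: Coastal Air 61/100 = 61.0%, Northern Air 76/114 = 66.7% → Northern Air
Overall: Coastal Air 278/3268 = 8.5%, Northern Air 1020/4640 = 22.0% → Northern Air
Northern Air wins overall and in every route group — no reversal.

Yes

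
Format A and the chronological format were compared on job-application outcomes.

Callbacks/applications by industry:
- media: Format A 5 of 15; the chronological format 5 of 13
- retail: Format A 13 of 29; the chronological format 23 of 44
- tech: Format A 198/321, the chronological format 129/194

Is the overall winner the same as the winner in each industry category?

Media: Format A 5/15 = 33.3%, the chronological format 5/13 = 38.5% → the chronological format
Retail: Format A 13/29 = 44.8%, the chronological format 23/44 = 52.3% → the chronological format
Tech: Format A 198/321 = 61.7%, the chronological format 129/194 = 66.5% → the chronological format
Overall: Format A 216/365 = 59.2%, the chronological format 157/251 = 62.5% → the chronological format
The chronological format wins overall and in every industry group — no reversal.

Yes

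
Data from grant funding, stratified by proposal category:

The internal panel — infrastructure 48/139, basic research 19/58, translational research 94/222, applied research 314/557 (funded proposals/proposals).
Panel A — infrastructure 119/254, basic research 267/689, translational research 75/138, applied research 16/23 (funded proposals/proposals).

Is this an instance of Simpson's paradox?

Infrastructure: the internal panel 48/139 = 34.5%, Panel A 119/254 = 46.9% → Panel A
Basic research: the internal panel 19/58 = 32.8%, Panel A 267/689 = 38.8% → Panel A
Translational research: the internal panel 94/222 = 42.3%, Panel A 75/138 = 54.3% → Panel A
Applied research: the internal panel 314/557 = 56.4%, Panel A 16/23 = 69.6% → Panel A
Overall: the internal panel 475/976 = 48.7%, Panel A 477/1104 = 43.2% → the internal panel
Panel A wins each proposal group but the internal panel wins overall — the comparison reverses. Panel A's proposals skew toward basic research, which has a lower base rate.

Yes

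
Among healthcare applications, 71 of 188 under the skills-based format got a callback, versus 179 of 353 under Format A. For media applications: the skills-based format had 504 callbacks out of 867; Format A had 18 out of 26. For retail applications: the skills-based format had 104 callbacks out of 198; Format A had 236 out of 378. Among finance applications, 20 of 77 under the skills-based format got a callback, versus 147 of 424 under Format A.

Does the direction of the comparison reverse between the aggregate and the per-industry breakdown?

Yes

Healthcare: the skills-based format 71/188 = 37.8%, Format A 179/353 = 50.7% → Format A
Media: the skills-based format 504/867 = 58.1%, Format A 18/26 = 69.2% → Format A
Retail: the skills-based format 104/198 = 52.5%, Format A 236/378 = 62.4% → Format A
Finance: the skills-based format 20/77 = 26.0%, Format A 147/424 = 34.7% → Format A
Overall: the skills-based format 699/1330 = 52.6%, Format A 580/1181 = 49.1% → the skills-based format
Format A wins each industry group but the skills-based format wins overall — the comparison reverses. Format A's applications skew toward finance, which has a lower base rate.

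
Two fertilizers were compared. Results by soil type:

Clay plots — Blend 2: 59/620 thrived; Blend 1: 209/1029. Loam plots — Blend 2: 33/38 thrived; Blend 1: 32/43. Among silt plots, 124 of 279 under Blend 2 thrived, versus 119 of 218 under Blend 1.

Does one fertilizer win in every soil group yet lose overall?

Clay: Blend 2 59/620 = 9.5%, Blend 1 209/1029 = 20.3% → Blend 1
Loam: Blend 2 33/38 = 86.8%, Blend 1 32/43 = 74.4% → Blend 2
Silt: Blend 2 124/279 = 44.4%, Blend 1 119/218 = 54.6% → Blend 1
Overall: Blend 2 216/937 = 23.1%, Blend 1 360/1290 = 27.9% → Blend 1
Neither sweeps: Blend 2 wins 1 of 3 groups, Blend 1 wins 2. Blend 1 wins overall but not every group — no Simpson reversal.

No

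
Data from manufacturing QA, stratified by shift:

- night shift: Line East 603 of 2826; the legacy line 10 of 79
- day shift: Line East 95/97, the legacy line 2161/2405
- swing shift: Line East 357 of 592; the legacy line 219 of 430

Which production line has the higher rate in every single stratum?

Line East

Night shift: Line East 603/2826 = 21.3%, the legacy line 10/79 = 12.7% → Line East
Day shift: Line East 95/97 = 97.9%, the legacy line 2161/2405 = 89.9% → Line East
Swing shift: Line East 357/592 = 60.3%, the legacy line 219/430 = 50.9% → Line East
Line East has the higher rate in all 3 groups.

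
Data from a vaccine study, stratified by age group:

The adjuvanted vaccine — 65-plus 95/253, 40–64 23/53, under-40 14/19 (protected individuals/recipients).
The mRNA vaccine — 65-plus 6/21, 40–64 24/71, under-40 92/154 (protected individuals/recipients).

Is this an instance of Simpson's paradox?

65-plus: the adjuvanted vaccine 95/253 = 37.5%, the mRNA vaccine 6/21 = 28.6% → the adjuvanted vaccine
40–64: the adjuvanted vaccine 23/53 = 43.4%, the mRNA vaccine 24/71 = 33.8% → the adjuvanted vaccine
Under-40: the adjuvanted vaccine 14/19 = 73.7%, the mRNA vaccine 92/154 = 59.7% → the adjuvanted vaccine
Overall: the adjuvanted vaccine 132/325 = 40.6%, the mRNA vaccine 122/246 = 49.6% → the mRNA vaccine
The adjuvanted vaccine wins each age group but the mRNA vaccine wins overall — the comparison reverses. The adjuvanted vaccine's recipients skew toward 65-plus, which has a lower base rate.

Yes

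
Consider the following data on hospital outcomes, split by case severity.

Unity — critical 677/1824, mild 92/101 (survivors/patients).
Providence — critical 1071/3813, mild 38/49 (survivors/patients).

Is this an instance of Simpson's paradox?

Critical: Unity 677/1824 = 37.1%, Providence 1071/3813 = 28.1% → Unity
Mild: Unity 92/101 = 91.1%, Providence 38/49 = 77.6% → Unity
Overall: Unity 769/1925 = 39.9%, Providence 1109/3862 = 28.7% → Unity
Unity wins overall and in every case group — no reversal.

No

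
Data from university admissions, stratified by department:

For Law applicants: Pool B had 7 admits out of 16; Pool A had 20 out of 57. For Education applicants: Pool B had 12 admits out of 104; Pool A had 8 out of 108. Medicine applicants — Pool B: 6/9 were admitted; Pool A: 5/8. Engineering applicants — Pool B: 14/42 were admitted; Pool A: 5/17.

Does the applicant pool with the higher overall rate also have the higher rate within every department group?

Law: Pool B 7/16 = 43.8%, Pool A 20/57 = 35.1% → Pool B
Education: Pool B 12/104 = 11.5%, Pool A 8/108 = 7.4% → Pool B
Medicine: Pool B 6/9 = 66.7%, Pool A 5/8 = 62.5% → Pool B
Engineering: Pool B 14/42 = 33.3%, Pool A 5/17 = 29.4% → Pool B
Overall: Pool B 39/171 = 22.8%, Pool A 38/190 = 20.0% → Pool B
Pool B wins overall and in every department group — no reversal.

Yes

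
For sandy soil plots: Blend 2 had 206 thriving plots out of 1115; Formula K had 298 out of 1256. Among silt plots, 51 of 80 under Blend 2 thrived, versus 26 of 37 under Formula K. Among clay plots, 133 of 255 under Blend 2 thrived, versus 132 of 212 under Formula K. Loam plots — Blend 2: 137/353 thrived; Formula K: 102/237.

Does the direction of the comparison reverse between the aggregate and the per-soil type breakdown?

Sandy soil: Blend 2 206/1115 = 18.5%, Formula K 298/1256 = 23.7% → Formula K
Silt: Blend 2 51/80 = 63.8%, Formula K 26/37 = 70.3% → Formula K
Clay: Blend 2 133/255 = 52.2%, Formula K 132/212 = 62.3% → Formula K
Loam: Blend 2 137/353 = 38.8%, Formula K 102/237 = 43.0% → Formula K
Overall: Blend 2 527/1803 = 29.2%, Formula K 558/1742 = 32.0% → Formula K
Formula K wins overall and in every soil group — no reversal.

No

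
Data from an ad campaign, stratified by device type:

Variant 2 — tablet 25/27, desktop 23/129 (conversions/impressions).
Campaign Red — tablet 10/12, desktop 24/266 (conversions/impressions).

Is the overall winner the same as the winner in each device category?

Tablet: Variant 2 25/27 = 92.6%, Campaign Red 10/12 = 83.3% → Variant 2
Desktop: Variant 2 23/129 = 17.8%, Campaign Red 24/266 = 9.0% → Variant 2
Overall: Variant 2 48/156 = 30.8%, Campaign Red 34/278 = 12.2% → Variant 2
Variant 2 wins overall and in every device group — no reversal.

Yes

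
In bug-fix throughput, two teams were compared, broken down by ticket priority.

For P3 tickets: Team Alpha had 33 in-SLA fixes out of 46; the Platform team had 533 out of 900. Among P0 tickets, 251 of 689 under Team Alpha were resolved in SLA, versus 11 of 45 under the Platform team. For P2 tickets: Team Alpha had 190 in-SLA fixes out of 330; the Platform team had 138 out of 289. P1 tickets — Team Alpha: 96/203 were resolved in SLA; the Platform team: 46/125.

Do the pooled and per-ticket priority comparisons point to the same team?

No

P3: Team Alpha 33/46 = 71.7%, the Platform team 533/900 = 59.2% → Team Alpha
P0: Team Alpha 251/689 = 36.4%, the Platform team 11/45 = 24.4% → Team Alpha
P2: Team Alpha 190/330 = 57.6%, the Platform team 138/289 = 47.8% → Team Alpha
P1: Team Alpha 96/203 = 47.3%, the Platform team 46/125 = 36.8% → Team Alpha
Overall: Team Alpha 570/1268 = 45.0%, the Platform team 728/1359 = 53.6% → the Platform team
Team Alpha wins each ticket group but the Platform team wins overall — the comparison reverses. Team Alpha's tickets skew toward P0, which has a lower base rate.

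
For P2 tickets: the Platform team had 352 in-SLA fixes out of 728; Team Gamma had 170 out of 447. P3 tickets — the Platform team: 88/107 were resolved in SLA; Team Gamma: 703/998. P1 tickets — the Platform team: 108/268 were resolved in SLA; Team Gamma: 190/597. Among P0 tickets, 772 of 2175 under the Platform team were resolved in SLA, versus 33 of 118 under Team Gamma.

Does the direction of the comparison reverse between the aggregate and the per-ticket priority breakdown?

Yes

P2: the Platform team 352/728 = 48.4%, Team Gamma 170/447 = 38.0% → the Platform team
P3: the Platform team 88/107 = 82.2%, Team Gamma 703/998 = 70.4% → the Platform team
P1: the Platform team 108/268 = 40.3%, Team Gamma 190/597 = 31.8% → the Platform team
P0: the Platform team 772/2175 = 35.5%, Team Gamma 33/118 = 28.0% → the Platform team
Overall: the Platform team 1320/3278 = 40.3%, Team Gamma 1096/2160 = 50.7% → Team Gamma
The Platform team wins each ticket group but Team Gamma wins overall — the comparison reverses. The Platform team's tickets skew toward P0, which has a lower base rate.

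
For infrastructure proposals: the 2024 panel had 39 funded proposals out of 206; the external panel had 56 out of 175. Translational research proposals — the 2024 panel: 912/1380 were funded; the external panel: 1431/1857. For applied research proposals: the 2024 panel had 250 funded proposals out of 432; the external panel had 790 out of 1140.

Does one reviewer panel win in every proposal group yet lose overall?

No

Infrastructure: the 2024 panel 39/206 = 18.9%, the external panel 56/175 = 32.0% → the external panel
Translational research: the 2024 panel 912/1380 = 66.1%, the external panel 1431/1857 = 77.1% → the external panel
Applied research: the 2024 panel 250/432 = 57.9%, the external panel 790/1140 = 69.3% → the external panel
Overall: the 2024 panel 1201/2018 = 59.5%, the external panel 2277/3172 = 71.8% → the external panel
The external panel wins overall and in every proposal group — no reversal.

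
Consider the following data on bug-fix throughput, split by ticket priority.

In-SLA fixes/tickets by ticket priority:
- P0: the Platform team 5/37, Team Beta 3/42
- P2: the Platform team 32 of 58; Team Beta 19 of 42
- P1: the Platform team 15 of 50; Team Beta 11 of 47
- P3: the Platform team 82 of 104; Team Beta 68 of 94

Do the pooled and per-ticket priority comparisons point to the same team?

P0: the Platform team 5/37 = 13.5%, Team Beta 3/42 = 7.1% → the Platform team
P2: the Platform team 32/58 = 55.2%, Team Beta 19/42 = 45.2% → the Platform team
P1: the Platform team 15/50 = 30.0%, Team Beta 11/47 = 23.4% → the Platform team
P3: the Platform team 82/104 = 78.8%, Team Beta 68/94 = 72.3% → the Platform team
Overall: the Platform team 134/249 = 53.8%, Team Beta 101/225 = 44.9% → the Platform team
The Platform team wins overall and in every ticket group — no reversal.

Yes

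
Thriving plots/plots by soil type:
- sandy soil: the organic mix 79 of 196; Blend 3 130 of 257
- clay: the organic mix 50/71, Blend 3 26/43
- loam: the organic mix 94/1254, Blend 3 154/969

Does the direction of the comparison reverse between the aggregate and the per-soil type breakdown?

Sandy soil: the organic mix 79/196 = 40.3%, Blend 3 130/257 = 50.6% → Blend 3
Clay: the organic mix 50/71 = 70.4%, Blend 3 26/43 = 60.5% → the organic mix
Loam: the organic mix 94/1254 = 7.5%, Blend 3 154/969 = 15.9% → Blend 3
Overall: the organic mix 223/1521 = 14.7%, Blend 3 310/1269 = 24.4% → Blend 3
Neither sweeps: the organic mix wins 1 of 3 groups, Blend 3 wins 2. Blend 3 wins overall but not every group — no Simpson reversal.

No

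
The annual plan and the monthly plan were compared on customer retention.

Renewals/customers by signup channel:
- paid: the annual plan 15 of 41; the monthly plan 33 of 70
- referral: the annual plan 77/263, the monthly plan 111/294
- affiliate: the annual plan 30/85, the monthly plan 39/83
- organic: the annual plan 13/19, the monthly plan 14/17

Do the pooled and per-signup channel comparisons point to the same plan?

Paid: the annual plan 15/41 = 36.6%, the monthly plan 33/70 = 47.1% → the monthly plan
Referral: the annual plan 77/263 = 29.3%, the monthly plan 111/294 = 37.8% → the monthly plan
Affiliate: the annual plan 30/85 = 35.3%, the monthly plan 39/83 = 47.0% → the monthly plan
Organic: the annual plan 13/19 = 68.4%, the monthly plan 14/17 = 82.4% → the monthly plan
Overall: the annual plan 135/408 = 33.1%, the monthly plan 197/464 = 42.5% → the monthly plan
The monthly plan wins overall and in every signup group — no reversal.

Yes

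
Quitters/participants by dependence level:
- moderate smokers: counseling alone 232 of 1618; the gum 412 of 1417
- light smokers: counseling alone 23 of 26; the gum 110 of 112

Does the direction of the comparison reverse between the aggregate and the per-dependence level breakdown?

Moderate smokers: counseling alone 232/1618 = 14.3%, the gum 412/1417 = 29.1% → the gum
Light smokers: counseling alone 23/26 = 88.5%, the gum 110/112 = 98.2% → the gum
Overall: counseling alone 255/1644 = 15.5%, the gum 522/1529 = 34.1% → the gum
The gum wins overall and in every dependence group — no reversal.

No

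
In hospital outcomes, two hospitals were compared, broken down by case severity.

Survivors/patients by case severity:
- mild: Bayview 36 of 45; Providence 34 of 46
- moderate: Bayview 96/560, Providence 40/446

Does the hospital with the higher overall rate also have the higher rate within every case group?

Yes

Mild: Bayview 36/45 = 80.0%, Providence 34/46 = 73.9% → Bayview
Moderate: Bayview 96/560 = 17.1%, Providence 40/446 = 9.0% → Bayview
Overall: Bayview 132/605 = 21.8%, Providence 74/492 = 15.0% → Bayview
Bayview wins overall and in every case group — no reversal.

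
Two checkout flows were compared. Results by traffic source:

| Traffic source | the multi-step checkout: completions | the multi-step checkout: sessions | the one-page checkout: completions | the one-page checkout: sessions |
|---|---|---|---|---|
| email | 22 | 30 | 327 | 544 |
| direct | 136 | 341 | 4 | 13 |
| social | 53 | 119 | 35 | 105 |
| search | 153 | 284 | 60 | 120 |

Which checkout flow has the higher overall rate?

Email: the multi-step checkout 22/30 = 73.3%, the one-page checkout 327/544 = 60.1% → the multi-step checkout
Direct: the multi-step checkout 136/341 = 39.9%, the one-page checkout 4/13 = 30.8% → the multi-step checkout
Social: the multi-step checkout 53/119 = 44.5%, the one-page checkout 35/105 = 33.3% → the multi-step checkout
Search: the multi-step checkout 153/284 = 53.9%, the one-page checkout 60/120 = 50.0% → the multi-step checkout
Overall: the multi-step checkout 364/774 = 47.0%, the one-page checkout 426/782 = 54.5% → the one-page checkout
(The multi-step checkout wins every traffic group but the one-page checkout wins overall — the multi-step checkout's sessions skew toward the low-rate direct group.)

the one-page checkout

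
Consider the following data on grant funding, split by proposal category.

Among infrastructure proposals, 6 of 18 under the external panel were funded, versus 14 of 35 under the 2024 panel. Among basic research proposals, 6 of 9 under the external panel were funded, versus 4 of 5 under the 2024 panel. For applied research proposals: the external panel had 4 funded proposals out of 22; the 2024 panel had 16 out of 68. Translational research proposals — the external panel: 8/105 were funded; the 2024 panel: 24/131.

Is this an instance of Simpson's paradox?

Infrastructure: the external panel 6/18 = 33.3%, the 2024 panel 14/35 = 40.0% → the 2024 panel
Basic research: the external panel 6/9 = 66.7%, the 2024 panel 4/5 = 80.0% → the 2024 panel
Applied research: the external panel 4/22 = 18.2%, the 2024 panel 16/68 = 23.5% → the 2024 panel
Translational research: the external panel 8/105 = 7.6%, the 2024 panel 24/131 = 18.3% → the 2024 panel
Overall: the external panel 24/154 = 15.6%, the 2024 panel 58/239 = 24.3% → the 2024 panel
The 2024 panel wins overall and in every proposal group — no reversal.

No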